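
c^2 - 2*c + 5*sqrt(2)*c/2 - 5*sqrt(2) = (c - 2)*(c + 5*sqrt(2)/2)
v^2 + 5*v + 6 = (v + 2)*(v + 3)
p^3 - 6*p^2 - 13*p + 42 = (p - 7)*(p - 2)*(p + 3)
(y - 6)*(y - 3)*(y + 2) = y^3 - 7*y^2 + 36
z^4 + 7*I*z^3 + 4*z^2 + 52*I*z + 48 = (z - 2*I)*(z - I)*(z + 4*I)*(z + 6*I)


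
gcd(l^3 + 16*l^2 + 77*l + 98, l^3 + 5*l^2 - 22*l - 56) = l^2 + 9*l + 14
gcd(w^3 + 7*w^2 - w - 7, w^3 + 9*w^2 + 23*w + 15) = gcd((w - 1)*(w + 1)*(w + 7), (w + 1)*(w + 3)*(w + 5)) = w + 1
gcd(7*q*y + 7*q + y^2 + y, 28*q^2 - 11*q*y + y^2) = 1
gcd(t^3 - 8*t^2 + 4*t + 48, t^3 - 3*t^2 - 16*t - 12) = t^2 - 4*t - 12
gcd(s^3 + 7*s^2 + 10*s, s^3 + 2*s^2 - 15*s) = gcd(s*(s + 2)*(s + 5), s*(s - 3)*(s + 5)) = s^2 + 5*s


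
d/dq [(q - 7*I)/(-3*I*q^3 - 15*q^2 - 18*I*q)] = 2*(-I*q^3 - 13*q^2 + 35*I*q - 21)/(3*q^2*(q^4 - 10*I*q^3 - 13*q^2 - 60*I*q + 36))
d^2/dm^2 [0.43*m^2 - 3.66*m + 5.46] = 0.860000000000000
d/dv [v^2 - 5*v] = 2*v - 5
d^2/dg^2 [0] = 0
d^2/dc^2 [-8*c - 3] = 0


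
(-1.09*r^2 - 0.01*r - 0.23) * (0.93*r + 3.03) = -1.0137*r^3 - 3.312*r^2 - 0.2442*r - 0.6969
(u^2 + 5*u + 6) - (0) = u^2 + 5*u + 6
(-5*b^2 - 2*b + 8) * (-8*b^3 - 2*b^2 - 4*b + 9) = 40*b^5 + 26*b^4 - 40*b^3 - 53*b^2 - 50*b + 72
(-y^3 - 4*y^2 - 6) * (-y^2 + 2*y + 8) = y^5 + 2*y^4 - 16*y^3 - 26*y^2 - 12*y - 48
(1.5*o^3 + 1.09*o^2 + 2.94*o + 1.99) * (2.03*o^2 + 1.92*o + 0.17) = 3.045*o^5 + 5.0927*o^4 + 8.316*o^3 + 9.8698*o^2 + 4.3206*o + 0.3383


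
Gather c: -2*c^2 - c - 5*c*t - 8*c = -2*c^2 + c*(-5*t - 9)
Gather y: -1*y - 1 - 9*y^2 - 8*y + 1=-9*y^2 - 9*y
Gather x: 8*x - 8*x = 0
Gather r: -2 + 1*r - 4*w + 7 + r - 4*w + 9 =2*r - 8*w + 14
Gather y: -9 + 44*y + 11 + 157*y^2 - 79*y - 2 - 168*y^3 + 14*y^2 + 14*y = -168*y^3 + 171*y^2 - 21*y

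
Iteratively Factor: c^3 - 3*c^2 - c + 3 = (c - 1)*(c^2 - 2*c - 3) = (c - 3)*(c - 1)*(c + 1)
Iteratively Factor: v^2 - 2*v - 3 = (v - 3)*(v + 1)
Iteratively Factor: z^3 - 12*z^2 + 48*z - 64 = (z - 4)*(z^2 - 8*z + 16) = (z - 4)^2*(z - 4)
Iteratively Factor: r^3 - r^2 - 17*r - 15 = (r - 5)*(r^2 + 4*r + 3) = (r - 5)*(r + 1)*(r + 3)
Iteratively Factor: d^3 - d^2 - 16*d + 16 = (d - 1)*(d^2 - 16) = (d - 4)*(d - 1)*(d + 4)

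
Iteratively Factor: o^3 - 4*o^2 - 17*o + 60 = (o - 3)*(o^2 - o - 20) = (o - 5)*(o - 3)*(o + 4)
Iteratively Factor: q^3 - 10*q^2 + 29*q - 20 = (q - 4)*(q^2 - 6*q + 5) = (q - 5)*(q - 4)*(q - 1)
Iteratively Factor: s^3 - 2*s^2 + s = (s - 1)*(s^2 - s) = (s - 1)^2*(s)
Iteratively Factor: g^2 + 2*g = (g + 2)*(g)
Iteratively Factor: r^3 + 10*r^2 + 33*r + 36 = (r + 3)*(r^2 + 7*r + 12) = (r + 3)^2*(r + 4)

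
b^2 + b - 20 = (b - 4)*(b + 5)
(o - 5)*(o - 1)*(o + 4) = o^3 - 2*o^2 - 19*o + 20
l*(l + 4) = l^2 + 4*l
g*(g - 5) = g^2 - 5*g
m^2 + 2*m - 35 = (m - 5)*(m + 7)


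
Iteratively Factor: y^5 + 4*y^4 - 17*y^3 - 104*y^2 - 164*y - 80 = (y + 2)*(y^4 + 2*y^3 - 21*y^2 - 62*y - 40) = (y + 1)*(y + 2)*(y^3 + y^2 - 22*y - 40) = (y + 1)*(y + 2)^2*(y^2 - y - 20) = (y + 1)*(y + 2)^2*(y + 4)*(y - 5)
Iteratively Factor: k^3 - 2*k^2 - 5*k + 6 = (k - 1)*(k^2 - k - 6) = (k - 1)*(k + 2)*(k - 3)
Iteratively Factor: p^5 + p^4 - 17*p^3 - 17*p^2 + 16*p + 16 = (p + 4)*(p^4 - 3*p^3 - 5*p^2 + 3*p + 4) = (p - 4)*(p + 4)*(p^3 + p^2 - p - 1) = (p - 4)*(p + 1)*(p + 4)*(p^2 - 1) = (p - 4)*(p - 1)*(p + 1)*(p + 4)*(p + 1)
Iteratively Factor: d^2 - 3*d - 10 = (d - 5)*(d + 2)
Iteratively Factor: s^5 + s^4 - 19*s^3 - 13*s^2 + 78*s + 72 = (s - 3)*(s^4 + 4*s^3 - 7*s^2 - 34*s - 24) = (s - 3)*(s + 2)*(s^3 + 2*s^2 - 11*s - 12) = (s - 3)^2*(s + 2)*(s^2 + 5*s + 4) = (s - 3)^2*(s + 2)*(s + 4)*(s + 1)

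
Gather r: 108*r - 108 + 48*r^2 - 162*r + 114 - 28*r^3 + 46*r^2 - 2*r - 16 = -28*r^3 + 94*r^2 - 56*r - 10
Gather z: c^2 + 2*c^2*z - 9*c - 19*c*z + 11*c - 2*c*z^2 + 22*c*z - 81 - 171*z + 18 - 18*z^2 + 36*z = c^2 + 2*c + z^2*(-2*c - 18) + z*(2*c^2 + 3*c - 135) - 63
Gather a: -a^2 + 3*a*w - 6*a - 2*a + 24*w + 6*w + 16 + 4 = -a^2 + a*(3*w - 8) + 30*w + 20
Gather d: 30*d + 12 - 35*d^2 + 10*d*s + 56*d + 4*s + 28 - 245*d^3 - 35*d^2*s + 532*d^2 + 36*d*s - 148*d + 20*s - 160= -245*d^3 + d^2*(497 - 35*s) + d*(46*s - 62) + 24*s - 120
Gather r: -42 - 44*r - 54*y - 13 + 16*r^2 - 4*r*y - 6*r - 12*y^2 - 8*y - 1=16*r^2 + r*(-4*y - 50) - 12*y^2 - 62*y - 56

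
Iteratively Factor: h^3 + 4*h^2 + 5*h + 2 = (h + 1)*(h^2 + 3*h + 2) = (h + 1)^2*(h + 2)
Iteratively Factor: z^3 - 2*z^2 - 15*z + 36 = (z + 4)*(z^2 - 6*z + 9) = (z - 3)*(z + 4)*(z - 3)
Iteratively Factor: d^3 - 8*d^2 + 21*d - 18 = (d - 3)*(d^2 - 5*d + 6) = (d - 3)*(d - 2)*(d - 3)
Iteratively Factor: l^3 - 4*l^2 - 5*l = (l)*(l^2 - 4*l - 5) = l*(l + 1)*(l - 5)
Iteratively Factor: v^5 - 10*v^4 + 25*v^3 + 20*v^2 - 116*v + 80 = (v - 1)*(v^4 - 9*v^3 + 16*v^2 + 36*v - 80) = (v - 4)*(v - 1)*(v^3 - 5*v^2 - 4*v + 20) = (v - 4)*(v - 1)*(v + 2)*(v^2 - 7*v + 10) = (v - 5)*(v - 4)*(v - 1)*(v + 2)*(v - 2)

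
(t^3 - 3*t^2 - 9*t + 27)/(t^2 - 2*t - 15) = (t^2 - 6*t + 9)/(t - 5)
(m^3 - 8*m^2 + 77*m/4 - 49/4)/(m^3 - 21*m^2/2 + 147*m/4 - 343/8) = 2*(m - 1)/(2*m - 7)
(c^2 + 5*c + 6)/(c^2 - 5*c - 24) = (c + 2)/(c - 8)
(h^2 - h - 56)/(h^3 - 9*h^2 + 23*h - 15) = (h^2 - h - 56)/(h^3 - 9*h^2 + 23*h - 15)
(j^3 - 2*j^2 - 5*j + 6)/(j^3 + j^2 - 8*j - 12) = (j - 1)/(j + 2)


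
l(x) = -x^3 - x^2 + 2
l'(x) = -3*x^2 - 2*x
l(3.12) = -38.11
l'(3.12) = -35.44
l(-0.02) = 2.00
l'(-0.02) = 0.04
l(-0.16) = 1.98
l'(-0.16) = 0.24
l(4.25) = -92.83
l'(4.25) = -62.69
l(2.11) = -11.85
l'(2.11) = -17.58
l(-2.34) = 9.34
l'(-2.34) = -11.75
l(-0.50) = 1.88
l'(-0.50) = 0.25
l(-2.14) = 7.22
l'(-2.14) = -9.46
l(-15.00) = 3152.00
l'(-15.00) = -645.00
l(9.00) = -808.00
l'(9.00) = -261.00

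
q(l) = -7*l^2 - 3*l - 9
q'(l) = -14*l - 3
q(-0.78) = -10.92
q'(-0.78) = 7.92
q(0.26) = -10.25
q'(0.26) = -6.64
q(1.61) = -31.97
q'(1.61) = -25.54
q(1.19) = -22.48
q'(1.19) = -19.66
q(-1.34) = -17.55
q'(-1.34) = 15.76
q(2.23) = -50.50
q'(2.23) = -34.22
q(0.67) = -14.15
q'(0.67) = -12.38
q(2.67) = -66.91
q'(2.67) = -40.38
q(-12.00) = -981.00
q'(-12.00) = 165.00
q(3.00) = -81.00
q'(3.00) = -45.00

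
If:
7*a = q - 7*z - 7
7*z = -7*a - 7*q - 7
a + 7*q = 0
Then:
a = 0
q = 0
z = -1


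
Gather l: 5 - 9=-4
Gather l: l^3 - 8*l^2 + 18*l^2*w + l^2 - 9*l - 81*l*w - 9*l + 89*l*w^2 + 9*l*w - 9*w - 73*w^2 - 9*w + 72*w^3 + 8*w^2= l^3 + l^2*(18*w - 7) + l*(89*w^2 - 72*w - 18) + 72*w^3 - 65*w^2 - 18*w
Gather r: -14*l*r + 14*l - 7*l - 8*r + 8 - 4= 7*l + r*(-14*l - 8) + 4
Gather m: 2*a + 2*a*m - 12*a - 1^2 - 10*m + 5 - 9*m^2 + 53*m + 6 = -10*a - 9*m^2 + m*(2*a + 43) + 10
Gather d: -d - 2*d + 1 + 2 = 3 - 3*d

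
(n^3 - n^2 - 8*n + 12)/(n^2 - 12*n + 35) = (n^3 - n^2 - 8*n + 12)/(n^2 - 12*n + 35)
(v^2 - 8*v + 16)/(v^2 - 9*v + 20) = (v - 4)/(v - 5)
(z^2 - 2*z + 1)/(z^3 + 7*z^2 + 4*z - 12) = (z - 1)/(z^2 + 8*z + 12)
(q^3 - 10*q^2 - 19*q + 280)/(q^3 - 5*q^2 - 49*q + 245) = (q^2 - 3*q - 40)/(q^2 + 2*q - 35)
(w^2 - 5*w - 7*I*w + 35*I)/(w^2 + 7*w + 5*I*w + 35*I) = (w^2 - w*(5 + 7*I) + 35*I)/(w^2 + w*(7 + 5*I) + 35*I)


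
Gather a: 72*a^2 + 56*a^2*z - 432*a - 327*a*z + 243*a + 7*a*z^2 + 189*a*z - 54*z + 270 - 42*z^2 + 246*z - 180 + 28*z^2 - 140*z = a^2*(56*z + 72) + a*(7*z^2 - 138*z - 189) - 14*z^2 + 52*z + 90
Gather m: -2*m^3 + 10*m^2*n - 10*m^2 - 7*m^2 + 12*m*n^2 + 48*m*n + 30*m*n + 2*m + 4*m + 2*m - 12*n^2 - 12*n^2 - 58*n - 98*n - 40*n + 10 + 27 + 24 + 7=-2*m^3 + m^2*(10*n - 17) + m*(12*n^2 + 78*n + 8) - 24*n^2 - 196*n + 68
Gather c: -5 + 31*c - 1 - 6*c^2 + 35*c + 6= -6*c^2 + 66*c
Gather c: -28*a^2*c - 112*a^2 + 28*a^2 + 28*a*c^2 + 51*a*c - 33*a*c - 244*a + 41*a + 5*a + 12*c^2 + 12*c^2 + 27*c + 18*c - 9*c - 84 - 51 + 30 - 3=-84*a^2 - 198*a + c^2*(28*a + 24) + c*(-28*a^2 + 18*a + 36) - 108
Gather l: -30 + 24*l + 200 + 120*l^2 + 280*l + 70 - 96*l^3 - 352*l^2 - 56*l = -96*l^3 - 232*l^2 + 248*l + 240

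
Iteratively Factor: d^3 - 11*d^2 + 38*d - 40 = (d - 5)*(d^2 - 6*d + 8) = (d - 5)*(d - 2)*(d - 4)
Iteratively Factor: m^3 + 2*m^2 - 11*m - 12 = (m + 4)*(m^2 - 2*m - 3) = (m - 3)*(m + 4)*(m + 1)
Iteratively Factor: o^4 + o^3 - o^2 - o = (o - 1)*(o^3 + 2*o^2 + o) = (o - 1)*(o + 1)*(o^2 + o) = o*(o - 1)*(o + 1)*(o + 1)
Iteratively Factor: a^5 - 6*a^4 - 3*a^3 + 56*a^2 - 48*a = (a - 1)*(a^4 - 5*a^3 - 8*a^2 + 48*a) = (a - 1)*(a + 3)*(a^3 - 8*a^2 + 16*a) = (a - 4)*(a - 1)*(a + 3)*(a^2 - 4*a) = (a - 4)^2*(a - 1)*(a + 3)*(a)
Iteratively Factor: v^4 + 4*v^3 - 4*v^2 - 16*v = (v - 2)*(v^3 + 6*v^2 + 8*v) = (v - 2)*(v + 4)*(v^2 + 2*v) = (v - 2)*(v + 2)*(v + 4)*(v)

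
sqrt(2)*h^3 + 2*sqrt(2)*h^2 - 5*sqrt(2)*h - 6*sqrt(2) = (h - 2)*(h + 3)*(sqrt(2)*h + sqrt(2))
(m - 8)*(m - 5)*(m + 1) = m^3 - 12*m^2 + 27*m + 40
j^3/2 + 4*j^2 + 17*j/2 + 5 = (j/2 + 1)*(j + 1)*(j + 5)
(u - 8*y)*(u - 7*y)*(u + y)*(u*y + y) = u^4*y - 14*u^3*y^2 + u^3*y + 41*u^2*y^3 - 14*u^2*y^2 + 56*u*y^4 + 41*u*y^3 + 56*y^4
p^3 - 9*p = p*(p - 3)*(p + 3)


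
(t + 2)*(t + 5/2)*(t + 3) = t^3 + 15*t^2/2 + 37*t/2 + 15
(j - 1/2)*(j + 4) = j^2 + 7*j/2 - 2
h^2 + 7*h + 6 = (h + 1)*(h + 6)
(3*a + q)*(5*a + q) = 15*a^2 + 8*a*q + q^2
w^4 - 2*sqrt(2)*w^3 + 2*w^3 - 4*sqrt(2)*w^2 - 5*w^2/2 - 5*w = w*(w + 2)*(w - 5*sqrt(2)/2)*(w + sqrt(2)/2)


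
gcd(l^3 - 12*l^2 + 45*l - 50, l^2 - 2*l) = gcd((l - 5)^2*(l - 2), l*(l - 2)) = l - 2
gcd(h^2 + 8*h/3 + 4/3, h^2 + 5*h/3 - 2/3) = h + 2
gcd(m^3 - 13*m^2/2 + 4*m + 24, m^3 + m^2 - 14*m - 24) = m - 4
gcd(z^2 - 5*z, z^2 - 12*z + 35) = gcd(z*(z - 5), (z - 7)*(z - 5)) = z - 5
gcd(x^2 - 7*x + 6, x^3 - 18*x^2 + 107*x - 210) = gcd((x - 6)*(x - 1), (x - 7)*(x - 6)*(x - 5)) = x - 6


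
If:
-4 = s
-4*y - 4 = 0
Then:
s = -4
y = -1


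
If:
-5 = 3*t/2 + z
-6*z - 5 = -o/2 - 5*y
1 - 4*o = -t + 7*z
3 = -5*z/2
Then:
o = 103/60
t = -38/15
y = -367/600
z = -6/5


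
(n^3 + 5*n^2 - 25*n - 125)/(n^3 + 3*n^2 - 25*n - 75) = (n + 5)/(n + 3)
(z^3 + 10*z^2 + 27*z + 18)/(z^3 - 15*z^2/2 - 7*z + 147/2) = 2*(z^2 + 7*z + 6)/(2*z^2 - 21*z + 49)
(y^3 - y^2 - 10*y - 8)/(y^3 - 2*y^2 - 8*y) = (y + 1)/y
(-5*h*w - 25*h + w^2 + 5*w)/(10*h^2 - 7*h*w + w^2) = (w + 5)/(-2*h + w)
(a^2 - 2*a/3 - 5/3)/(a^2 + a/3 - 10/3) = (a + 1)/(a + 2)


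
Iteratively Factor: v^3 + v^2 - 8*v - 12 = (v + 2)*(v^2 - v - 6) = (v - 3)*(v + 2)*(v + 2)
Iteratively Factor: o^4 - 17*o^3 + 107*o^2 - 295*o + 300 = (o - 3)*(o^3 - 14*o^2 + 65*o - 100) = (o - 5)*(o - 3)*(o^2 - 9*o + 20) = (o - 5)^2*(o - 3)*(o - 4)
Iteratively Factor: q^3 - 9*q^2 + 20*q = (q)*(q^2 - 9*q + 20) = q*(q - 5)*(q - 4)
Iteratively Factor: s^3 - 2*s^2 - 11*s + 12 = (s - 1)*(s^2 - s - 12) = (s - 4)*(s - 1)*(s + 3)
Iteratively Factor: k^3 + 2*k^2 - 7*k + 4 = (k + 4)*(k^2 - 2*k + 1) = (k - 1)*(k + 4)*(k - 1)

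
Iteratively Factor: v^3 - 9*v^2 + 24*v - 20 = (v - 2)*(v^2 - 7*v + 10) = (v - 5)*(v - 2)*(v - 2)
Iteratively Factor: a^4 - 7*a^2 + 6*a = (a - 1)*(a^3 + a^2 - 6*a) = (a - 1)*(a + 3)*(a^2 - 2*a) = (a - 2)*(a - 1)*(a + 3)*(a)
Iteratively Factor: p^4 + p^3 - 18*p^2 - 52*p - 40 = (p - 5)*(p^3 + 6*p^2 + 12*p + 8) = (p - 5)*(p + 2)*(p^2 + 4*p + 4) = (p - 5)*(p + 2)^2*(p + 2)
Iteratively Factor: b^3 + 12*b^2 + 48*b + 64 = (b + 4)*(b^2 + 8*b + 16) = (b + 4)^2*(b + 4)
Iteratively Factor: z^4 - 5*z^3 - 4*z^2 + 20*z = (z)*(z^3 - 5*z^2 - 4*z + 20) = z*(z + 2)*(z^2 - 7*z + 10) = z*(z - 5)*(z + 2)*(z - 2)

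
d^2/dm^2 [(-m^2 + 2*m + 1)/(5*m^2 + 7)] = 4*(25*m^3 + 90*m^2 - 105*m - 42)/(125*m^6 + 525*m^4 + 735*m^2 + 343)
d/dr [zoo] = 0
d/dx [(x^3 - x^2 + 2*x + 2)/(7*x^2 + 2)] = (7*x^4 - 8*x^2 - 32*x + 4)/(49*x^4 + 28*x^2 + 4)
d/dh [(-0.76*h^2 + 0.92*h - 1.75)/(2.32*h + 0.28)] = (-1.7632*h^2 - 0.4256*h + 4.3176)/(5.3824*h^2 + 1.2992*h + 0.0784)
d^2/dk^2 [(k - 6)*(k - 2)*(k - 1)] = 6*k - 18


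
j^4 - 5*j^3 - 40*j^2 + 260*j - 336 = (j - 6)*(j - 4)*(j - 2)*(j + 7)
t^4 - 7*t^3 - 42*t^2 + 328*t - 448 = (t - 8)*(t - 4)*(t - 2)*(t + 7)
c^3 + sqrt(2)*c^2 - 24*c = c*(c - 3*sqrt(2))*(c + 4*sqrt(2))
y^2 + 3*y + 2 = (y + 1)*(y + 2)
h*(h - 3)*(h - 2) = h^3 - 5*h^2 + 6*h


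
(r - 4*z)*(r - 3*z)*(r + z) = r^3 - 6*r^2*z + 5*r*z^2 + 12*z^3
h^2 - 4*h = h*(h - 4)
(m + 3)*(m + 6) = m^2 + 9*m + 18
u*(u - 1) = u^2 - u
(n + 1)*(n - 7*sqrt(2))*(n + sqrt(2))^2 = n^4 - 5*sqrt(2)*n^3 + n^3 - 26*n^2 - 5*sqrt(2)*n^2 - 26*n - 14*sqrt(2)*n - 14*sqrt(2)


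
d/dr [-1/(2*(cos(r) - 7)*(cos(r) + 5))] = (1 - cos(r))*sin(r)/((cos(r) - 7)^2*(cos(r) + 5)^2)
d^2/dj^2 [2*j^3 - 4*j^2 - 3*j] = 12*j - 8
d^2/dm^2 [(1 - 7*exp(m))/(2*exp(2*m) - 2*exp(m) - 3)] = (-28*exp(4*m) - 12*exp(3*m) - 264*exp(2*m) + 70*exp(m) - 69)*exp(m)/(8*exp(6*m) - 24*exp(5*m) - 12*exp(4*m) + 64*exp(3*m) + 18*exp(2*m) - 54*exp(m) - 27)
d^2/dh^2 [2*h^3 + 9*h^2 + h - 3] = 12*h + 18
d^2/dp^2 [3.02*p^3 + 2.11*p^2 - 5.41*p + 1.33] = 18.12*p + 4.22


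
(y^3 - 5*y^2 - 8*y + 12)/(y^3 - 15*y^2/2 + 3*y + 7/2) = 2*(y^2 - 4*y - 12)/(2*y^2 - 13*y - 7)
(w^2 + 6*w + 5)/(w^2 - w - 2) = (w + 5)/(w - 2)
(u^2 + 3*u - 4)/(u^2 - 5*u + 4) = (u + 4)/(u - 4)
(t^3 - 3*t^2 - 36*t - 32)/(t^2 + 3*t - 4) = (t^2 - 7*t - 8)/(t - 1)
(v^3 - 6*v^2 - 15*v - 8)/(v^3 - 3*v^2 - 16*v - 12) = (v^2 - 7*v - 8)/(v^2 - 4*v - 12)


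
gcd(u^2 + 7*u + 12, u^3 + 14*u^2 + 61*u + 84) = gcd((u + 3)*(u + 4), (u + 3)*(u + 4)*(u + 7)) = u^2 + 7*u + 12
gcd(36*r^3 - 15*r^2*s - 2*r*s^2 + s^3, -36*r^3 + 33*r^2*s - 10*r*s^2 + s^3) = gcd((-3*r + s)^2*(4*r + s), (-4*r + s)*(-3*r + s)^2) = 9*r^2 - 6*r*s + s^2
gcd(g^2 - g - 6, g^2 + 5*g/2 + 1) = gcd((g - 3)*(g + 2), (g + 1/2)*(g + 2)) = g + 2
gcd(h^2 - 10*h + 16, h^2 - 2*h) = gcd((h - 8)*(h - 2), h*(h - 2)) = h - 2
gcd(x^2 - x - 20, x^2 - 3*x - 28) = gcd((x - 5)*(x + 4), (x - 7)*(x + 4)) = x + 4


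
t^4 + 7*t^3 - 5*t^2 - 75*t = t*(t - 3)*(t + 5)^2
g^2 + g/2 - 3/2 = (g - 1)*(g + 3/2)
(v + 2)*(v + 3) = v^2 + 5*v + 6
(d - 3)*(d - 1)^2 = d^3 - 5*d^2 + 7*d - 3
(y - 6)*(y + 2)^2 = y^3 - 2*y^2 - 20*y - 24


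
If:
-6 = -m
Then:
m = 6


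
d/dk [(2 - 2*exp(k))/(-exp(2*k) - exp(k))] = 2*(-exp(2*k) + 2*exp(k) + 1)*exp(-k)/(exp(2*k) + 2*exp(k) + 1)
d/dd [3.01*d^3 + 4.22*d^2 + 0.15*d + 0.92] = 9.03*d^2 + 8.44*d + 0.15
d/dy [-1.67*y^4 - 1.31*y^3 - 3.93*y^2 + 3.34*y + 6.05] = -6.68*y^3 - 3.93*y^2 - 7.86*y + 3.34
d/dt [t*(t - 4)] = 2*t - 4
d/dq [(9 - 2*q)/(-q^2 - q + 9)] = (2*q^2 + 2*q - (2*q - 9)*(2*q + 1) - 18)/(q^2 + q - 9)^2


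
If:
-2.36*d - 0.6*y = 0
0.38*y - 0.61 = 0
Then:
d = -0.41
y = 1.61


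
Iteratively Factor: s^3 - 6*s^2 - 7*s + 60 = (s + 3)*(s^2 - 9*s + 20) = (s - 5)*(s + 3)*(s - 4)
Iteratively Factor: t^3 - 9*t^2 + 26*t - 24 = (t - 4)*(t^2 - 5*t + 6) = (t - 4)*(t - 2)*(t - 3)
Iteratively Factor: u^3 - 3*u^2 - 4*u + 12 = (u - 2)*(u^2 - u - 6) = (u - 2)*(u + 2)*(u - 3)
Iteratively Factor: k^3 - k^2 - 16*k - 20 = (k + 2)*(k^2 - 3*k - 10) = (k + 2)^2*(k - 5)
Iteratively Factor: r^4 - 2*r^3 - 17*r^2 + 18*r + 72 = (r - 4)*(r^3 + 2*r^2 - 9*r - 18) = (r - 4)*(r + 2)*(r^2 - 9) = (r - 4)*(r + 2)*(r + 3)*(r - 3)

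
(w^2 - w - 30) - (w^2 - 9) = -w - 21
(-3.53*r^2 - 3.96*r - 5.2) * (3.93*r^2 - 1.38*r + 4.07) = -13.8729*r^4 - 10.6914*r^3 - 29.3383*r^2 - 8.9412*r - 21.164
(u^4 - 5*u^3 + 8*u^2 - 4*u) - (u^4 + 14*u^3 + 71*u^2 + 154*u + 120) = -19*u^3 - 63*u^2 - 158*u - 120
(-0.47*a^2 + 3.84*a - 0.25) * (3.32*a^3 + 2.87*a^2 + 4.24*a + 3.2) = -1.5604*a^5 + 11.3999*a^4 + 8.198*a^3 + 14.0601*a^2 + 11.228*a - 0.8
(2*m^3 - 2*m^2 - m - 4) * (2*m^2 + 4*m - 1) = 4*m^5 + 4*m^4 - 12*m^3 - 10*m^2 - 15*m + 4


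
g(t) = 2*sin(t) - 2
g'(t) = 2*cos(t)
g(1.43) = -0.02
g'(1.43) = 0.28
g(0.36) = -1.30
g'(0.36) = 1.87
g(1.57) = -0.00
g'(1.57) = 0.00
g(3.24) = -2.20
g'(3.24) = -1.99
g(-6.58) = -2.58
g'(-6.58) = 1.91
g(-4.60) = -0.01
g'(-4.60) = -0.22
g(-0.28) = -2.55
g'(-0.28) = 1.92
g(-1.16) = -3.83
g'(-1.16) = 0.80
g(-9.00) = -2.82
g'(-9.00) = -1.82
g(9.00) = -1.18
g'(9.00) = -1.82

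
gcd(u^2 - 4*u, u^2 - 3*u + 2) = 1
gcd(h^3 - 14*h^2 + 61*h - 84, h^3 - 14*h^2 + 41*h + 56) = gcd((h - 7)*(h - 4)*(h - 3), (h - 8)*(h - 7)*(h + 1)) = h - 7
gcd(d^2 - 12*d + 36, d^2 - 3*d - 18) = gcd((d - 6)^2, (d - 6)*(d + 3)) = d - 6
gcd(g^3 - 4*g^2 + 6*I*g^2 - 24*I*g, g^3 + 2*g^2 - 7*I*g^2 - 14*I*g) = g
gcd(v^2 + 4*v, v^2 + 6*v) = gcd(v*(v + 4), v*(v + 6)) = v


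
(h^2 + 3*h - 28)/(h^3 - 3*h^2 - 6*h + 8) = (h + 7)/(h^2 + h - 2)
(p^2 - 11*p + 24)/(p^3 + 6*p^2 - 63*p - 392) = (p - 3)/(p^2 + 14*p + 49)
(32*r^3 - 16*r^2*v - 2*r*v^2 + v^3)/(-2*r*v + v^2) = -16*r^2/v + v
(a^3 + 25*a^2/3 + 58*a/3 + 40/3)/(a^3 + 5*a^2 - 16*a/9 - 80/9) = 3*(a + 2)/(3*a - 4)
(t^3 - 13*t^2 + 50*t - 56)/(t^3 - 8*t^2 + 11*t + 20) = (t^2 - 9*t + 14)/(t^2 - 4*t - 5)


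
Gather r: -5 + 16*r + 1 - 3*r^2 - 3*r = -3*r^2 + 13*r - 4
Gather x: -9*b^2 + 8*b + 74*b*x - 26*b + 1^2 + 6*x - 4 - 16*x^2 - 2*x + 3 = -9*b^2 - 18*b - 16*x^2 + x*(74*b + 4)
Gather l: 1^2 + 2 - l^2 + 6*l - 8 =-l^2 + 6*l - 5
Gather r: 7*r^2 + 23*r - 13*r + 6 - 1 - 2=7*r^2 + 10*r + 3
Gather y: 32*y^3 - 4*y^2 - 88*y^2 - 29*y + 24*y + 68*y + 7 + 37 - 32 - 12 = 32*y^3 - 92*y^2 + 63*y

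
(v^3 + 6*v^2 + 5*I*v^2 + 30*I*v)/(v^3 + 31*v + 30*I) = v*(v + 6)/(v^2 - 5*I*v + 6)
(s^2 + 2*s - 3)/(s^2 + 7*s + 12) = (s - 1)/(s + 4)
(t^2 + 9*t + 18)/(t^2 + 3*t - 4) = (t^2 + 9*t + 18)/(t^2 + 3*t - 4)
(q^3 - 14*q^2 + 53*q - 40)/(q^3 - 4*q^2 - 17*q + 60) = (q^2 - 9*q + 8)/(q^2 + q - 12)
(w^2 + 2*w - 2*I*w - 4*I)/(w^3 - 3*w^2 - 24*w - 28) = (w - 2*I)/(w^2 - 5*w - 14)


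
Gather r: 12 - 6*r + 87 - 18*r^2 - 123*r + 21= -18*r^2 - 129*r + 120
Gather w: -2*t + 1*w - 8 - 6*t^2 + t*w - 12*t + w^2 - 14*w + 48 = -6*t^2 - 14*t + w^2 + w*(t - 13) + 40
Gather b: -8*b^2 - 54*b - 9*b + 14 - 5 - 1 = -8*b^2 - 63*b + 8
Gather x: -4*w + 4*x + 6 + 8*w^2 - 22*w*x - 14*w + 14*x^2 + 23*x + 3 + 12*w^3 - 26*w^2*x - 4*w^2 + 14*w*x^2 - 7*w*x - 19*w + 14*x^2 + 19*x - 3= 12*w^3 + 4*w^2 - 37*w + x^2*(14*w + 28) + x*(-26*w^2 - 29*w + 46) + 6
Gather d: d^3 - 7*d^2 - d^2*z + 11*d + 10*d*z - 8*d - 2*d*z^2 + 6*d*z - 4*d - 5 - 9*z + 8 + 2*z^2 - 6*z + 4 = d^3 + d^2*(-z - 7) + d*(-2*z^2 + 16*z - 1) + 2*z^2 - 15*z + 7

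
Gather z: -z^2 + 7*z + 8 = -z^2 + 7*z + 8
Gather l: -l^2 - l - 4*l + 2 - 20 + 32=-l^2 - 5*l + 14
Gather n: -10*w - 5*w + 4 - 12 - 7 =-15*w - 15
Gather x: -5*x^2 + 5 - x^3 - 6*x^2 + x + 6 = -x^3 - 11*x^2 + x + 11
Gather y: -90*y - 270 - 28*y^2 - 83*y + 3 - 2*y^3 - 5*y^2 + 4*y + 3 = -2*y^3 - 33*y^2 - 169*y - 264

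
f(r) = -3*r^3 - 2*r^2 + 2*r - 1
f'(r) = -9*r^2 - 4*r + 2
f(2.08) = -32.49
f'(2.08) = -45.26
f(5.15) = -453.52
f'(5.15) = -257.30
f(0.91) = -3.10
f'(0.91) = -9.09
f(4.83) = -376.03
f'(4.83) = -227.28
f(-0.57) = -2.23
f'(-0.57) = 1.36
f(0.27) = -0.66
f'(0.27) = 0.26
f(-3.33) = 80.94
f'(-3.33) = -84.48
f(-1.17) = -1.27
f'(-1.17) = -5.64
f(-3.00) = 56.00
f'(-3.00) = -67.00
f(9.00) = -2332.00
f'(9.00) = -763.00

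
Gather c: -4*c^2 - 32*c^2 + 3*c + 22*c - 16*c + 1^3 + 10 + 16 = -36*c^2 + 9*c + 27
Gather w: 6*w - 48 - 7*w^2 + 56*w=-7*w^2 + 62*w - 48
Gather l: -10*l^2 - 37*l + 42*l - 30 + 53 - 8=-10*l^2 + 5*l + 15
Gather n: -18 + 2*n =2*n - 18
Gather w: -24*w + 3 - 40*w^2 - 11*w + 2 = -40*w^2 - 35*w + 5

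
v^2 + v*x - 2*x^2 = (v - x)*(v + 2*x)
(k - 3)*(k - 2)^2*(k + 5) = k^4 - 2*k^3 - 19*k^2 + 68*k - 60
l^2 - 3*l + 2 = (l - 2)*(l - 1)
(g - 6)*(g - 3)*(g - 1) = g^3 - 10*g^2 + 27*g - 18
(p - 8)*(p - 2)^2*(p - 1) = p^4 - 13*p^3 + 48*p^2 - 68*p + 32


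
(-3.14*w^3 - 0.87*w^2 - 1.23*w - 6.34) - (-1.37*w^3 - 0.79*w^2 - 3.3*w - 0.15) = -1.77*w^3 - 0.08*w^2 + 2.07*w - 6.19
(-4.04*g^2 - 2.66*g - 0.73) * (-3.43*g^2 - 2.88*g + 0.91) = 13.8572*g^4 + 20.759*g^3 + 6.4883*g^2 - 0.3182*g - 0.6643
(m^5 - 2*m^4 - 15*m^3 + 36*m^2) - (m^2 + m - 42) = m^5 - 2*m^4 - 15*m^3 + 35*m^2 - m + 42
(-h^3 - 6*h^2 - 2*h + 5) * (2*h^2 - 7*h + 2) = -2*h^5 - 5*h^4 + 36*h^3 + 12*h^2 - 39*h + 10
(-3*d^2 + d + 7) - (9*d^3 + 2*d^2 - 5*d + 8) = -9*d^3 - 5*d^2 + 6*d - 1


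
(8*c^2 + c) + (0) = 8*c^2 + c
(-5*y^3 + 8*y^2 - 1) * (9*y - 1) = -45*y^4 + 77*y^3 - 8*y^2 - 9*y + 1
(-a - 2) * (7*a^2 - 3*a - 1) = -7*a^3 - 11*a^2 + 7*a + 2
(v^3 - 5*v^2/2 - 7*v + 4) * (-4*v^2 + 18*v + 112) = -4*v^5 + 28*v^4 + 95*v^3 - 422*v^2 - 712*v + 448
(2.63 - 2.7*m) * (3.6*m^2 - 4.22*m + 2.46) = -9.72*m^3 + 20.862*m^2 - 17.7406*m + 6.4698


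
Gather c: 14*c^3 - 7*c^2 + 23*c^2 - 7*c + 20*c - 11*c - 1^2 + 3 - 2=14*c^3 + 16*c^2 + 2*c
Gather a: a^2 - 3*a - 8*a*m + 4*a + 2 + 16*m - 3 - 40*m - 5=a^2 + a*(1 - 8*m) - 24*m - 6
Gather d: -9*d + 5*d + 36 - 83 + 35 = -4*d - 12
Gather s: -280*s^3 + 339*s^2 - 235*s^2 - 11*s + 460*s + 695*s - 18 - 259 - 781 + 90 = -280*s^3 + 104*s^2 + 1144*s - 968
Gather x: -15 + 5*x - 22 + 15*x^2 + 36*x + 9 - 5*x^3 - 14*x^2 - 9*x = -5*x^3 + x^2 + 32*x - 28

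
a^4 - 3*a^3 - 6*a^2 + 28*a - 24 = (a - 2)^3*(a + 3)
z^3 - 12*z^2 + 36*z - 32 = (z - 8)*(z - 2)^2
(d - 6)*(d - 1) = d^2 - 7*d + 6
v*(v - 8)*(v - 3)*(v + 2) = v^4 - 9*v^3 + 2*v^2 + 48*v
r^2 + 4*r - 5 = (r - 1)*(r + 5)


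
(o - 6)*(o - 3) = o^2 - 9*o + 18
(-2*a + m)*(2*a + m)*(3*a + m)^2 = -36*a^4 - 24*a^3*m + 5*a^2*m^2 + 6*a*m^3 + m^4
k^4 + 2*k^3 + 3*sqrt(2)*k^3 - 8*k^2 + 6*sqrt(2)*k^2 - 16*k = k*(k + 2)*(k - sqrt(2))*(k + 4*sqrt(2))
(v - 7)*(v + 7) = v^2 - 49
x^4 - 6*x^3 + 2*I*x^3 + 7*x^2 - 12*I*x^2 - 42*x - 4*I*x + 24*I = (x - 6)*(x - I)^2*(x + 4*I)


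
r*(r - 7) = r^2 - 7*r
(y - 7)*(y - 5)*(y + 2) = y^3 - 10*y^2 + 11*y + 70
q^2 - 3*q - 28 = (q - 7)*(q + 4)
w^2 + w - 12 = (w - 3)*(w + 4)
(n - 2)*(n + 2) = n^2 - 4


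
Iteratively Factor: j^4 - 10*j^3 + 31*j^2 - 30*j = (j - 2)*(j^3 - 8*j^2 + 15*j) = (j - 3)*(j - 2)*(j^2 - 5*j) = (j - 5)*(j - 3)*(j - 2)*(j)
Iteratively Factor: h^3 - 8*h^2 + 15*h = (h - 5)*(h^2 - 3*h) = (h - 5)*(h - 3)*(h)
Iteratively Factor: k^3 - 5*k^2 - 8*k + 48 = (k + 3)*(k^2 - 8*k + 16) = (k - 4)*(k + 3)*(k - 4)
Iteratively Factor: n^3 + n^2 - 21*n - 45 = (n - 5)*(n^2 + 6*n + 9) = (n - 5)*(n + 3)*(n + 3)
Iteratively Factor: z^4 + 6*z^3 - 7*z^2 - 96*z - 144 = (z + 4)*(z^3 + 2*z^2 - 15*z - 36) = (z + 3)*(z + 4)*(z^2 - z - 12) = (z + 3)^2*(z + 4)*(z - 4)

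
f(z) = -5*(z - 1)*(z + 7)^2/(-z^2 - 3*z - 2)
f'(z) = -5*(z - 1)*(z + 7)^2*(2*z + 3)/(-z^2 - 3*z - 2)^2 - 5*(z - 1)*(2*z + 14)/(-z^2 - 3*z - 2) - 5*(z + 7)^2/(-z^2 - 3*z - 2) = 5*(z^4 + 6*z^3 + 10*z^2 + 150*z + 217)/(z^4 + 6*z^3 + 13*z^2 + 12*z + 4)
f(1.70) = 26.52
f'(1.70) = 26.99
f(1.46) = 19.34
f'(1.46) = 33.16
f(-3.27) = -103.04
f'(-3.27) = -157.64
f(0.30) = -62.38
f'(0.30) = 147.13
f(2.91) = 48.85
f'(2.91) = 12.99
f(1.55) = 22.21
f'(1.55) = 30.61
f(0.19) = -80.34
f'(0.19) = 181.03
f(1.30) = 13.61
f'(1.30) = 38.62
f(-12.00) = -14.77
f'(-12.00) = 4.23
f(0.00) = -122.50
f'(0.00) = 271.25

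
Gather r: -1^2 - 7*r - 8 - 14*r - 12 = -21*r - 21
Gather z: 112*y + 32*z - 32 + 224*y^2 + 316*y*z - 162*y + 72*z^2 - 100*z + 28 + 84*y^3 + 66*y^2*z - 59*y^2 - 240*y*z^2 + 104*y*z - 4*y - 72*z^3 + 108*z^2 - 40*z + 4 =84*y^3 + 165*y^2 - 54*y - 72*z^3 + z^2*(180 - 240*y) + z*(66*y^2 + 420*y - 108)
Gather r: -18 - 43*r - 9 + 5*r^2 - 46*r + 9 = 5*r^2 - 89*r - 18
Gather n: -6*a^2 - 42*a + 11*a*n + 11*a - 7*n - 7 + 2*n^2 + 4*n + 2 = -6*a^2 - 31*a + 2*n^2 + n*(11*a - 3) - 5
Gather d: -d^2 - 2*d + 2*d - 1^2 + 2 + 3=4 - d^2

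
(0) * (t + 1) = 0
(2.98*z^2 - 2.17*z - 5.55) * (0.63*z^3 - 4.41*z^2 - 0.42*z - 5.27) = 1.8774*z^5 - 14.5089*z^4 + 4.8216*z^3 + 9.6823*z^2 + 13.7669*z + 29.2485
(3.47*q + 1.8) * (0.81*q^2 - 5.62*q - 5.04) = 2.8107*q^3 - 18.0434*q^2 - 27.6048*q - 9.072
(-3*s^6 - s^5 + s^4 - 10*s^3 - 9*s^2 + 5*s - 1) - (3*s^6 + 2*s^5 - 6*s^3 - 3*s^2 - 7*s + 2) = -6*s^6 - 3*s^5 + s^4 - 4*s^3 - 6*s^2 + 12*s - 3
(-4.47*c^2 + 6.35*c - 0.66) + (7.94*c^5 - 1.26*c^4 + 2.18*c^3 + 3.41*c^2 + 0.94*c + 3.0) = 7.94*c^5 - 1.26*c^4 + 2.18*c^3 - 1.06*c^2 + 7.29*c + 2.34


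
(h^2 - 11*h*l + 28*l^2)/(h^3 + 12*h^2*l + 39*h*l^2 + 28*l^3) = (h^2 - 11*h*l + 28*l^2)/(h^3 + 12*h^2*l + 39*h*l^2 + 28*l^3)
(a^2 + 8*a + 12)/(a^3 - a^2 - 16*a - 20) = (a + 6)/(a^2 - 3*a - 10)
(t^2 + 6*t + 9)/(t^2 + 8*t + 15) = (t + 3)/(t + 5)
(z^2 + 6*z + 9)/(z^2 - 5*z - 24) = (z + 3)/(z - 8)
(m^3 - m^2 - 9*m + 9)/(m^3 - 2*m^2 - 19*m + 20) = (m^2 - 9)/(m^2 - m - 20)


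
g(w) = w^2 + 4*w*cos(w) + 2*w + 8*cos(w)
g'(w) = -4*w*sin(w) + 2*w - 8*sin(w) + 4*cos(w) + 2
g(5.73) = 70.60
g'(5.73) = 33.11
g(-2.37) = 1.94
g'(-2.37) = -6.64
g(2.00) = 1.34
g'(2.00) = -10.21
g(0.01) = 8.06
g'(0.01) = 5.94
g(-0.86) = 1.99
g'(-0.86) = 6.35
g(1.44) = 6.75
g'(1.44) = -8.24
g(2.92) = -4.83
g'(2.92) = -0.39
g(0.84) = 9.97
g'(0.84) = -2.11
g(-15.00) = 234.50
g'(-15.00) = -64.85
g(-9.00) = 88.51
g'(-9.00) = -31.18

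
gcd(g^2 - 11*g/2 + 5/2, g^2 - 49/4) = 1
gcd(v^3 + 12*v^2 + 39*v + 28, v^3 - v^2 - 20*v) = v + 4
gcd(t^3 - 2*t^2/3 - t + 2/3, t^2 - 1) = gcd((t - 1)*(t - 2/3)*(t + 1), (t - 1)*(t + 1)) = t^2 - 1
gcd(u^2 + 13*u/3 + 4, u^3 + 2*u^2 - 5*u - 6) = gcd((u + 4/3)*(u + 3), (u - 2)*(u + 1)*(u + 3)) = u + 3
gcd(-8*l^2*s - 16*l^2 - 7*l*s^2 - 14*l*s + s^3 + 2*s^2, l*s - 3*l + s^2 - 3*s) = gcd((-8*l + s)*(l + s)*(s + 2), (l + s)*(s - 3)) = l + s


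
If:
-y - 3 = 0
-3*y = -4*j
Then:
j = -9/4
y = -3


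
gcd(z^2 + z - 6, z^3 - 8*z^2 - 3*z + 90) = z + 3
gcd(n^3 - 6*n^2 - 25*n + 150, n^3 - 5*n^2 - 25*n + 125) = n^2 - 25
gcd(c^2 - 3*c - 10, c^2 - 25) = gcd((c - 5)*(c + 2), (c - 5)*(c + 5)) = c - 5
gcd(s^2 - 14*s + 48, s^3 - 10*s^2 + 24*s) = s - 6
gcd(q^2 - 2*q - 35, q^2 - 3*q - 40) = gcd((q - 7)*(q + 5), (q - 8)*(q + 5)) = q + 5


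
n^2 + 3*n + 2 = (n + 1)*(n + 2)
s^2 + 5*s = s*(s + 5)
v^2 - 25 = (v - 5)*(v + 5)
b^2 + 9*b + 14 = (b + 2)*(b + 7)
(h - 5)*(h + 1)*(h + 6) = h^3 + 2*h^2 - 29*h - 30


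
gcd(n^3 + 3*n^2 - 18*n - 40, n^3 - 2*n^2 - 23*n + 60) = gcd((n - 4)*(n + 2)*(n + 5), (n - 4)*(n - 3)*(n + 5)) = n^2 + n - 20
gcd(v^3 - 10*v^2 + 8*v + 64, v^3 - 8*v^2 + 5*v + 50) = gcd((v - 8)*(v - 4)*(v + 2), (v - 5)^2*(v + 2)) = v + 2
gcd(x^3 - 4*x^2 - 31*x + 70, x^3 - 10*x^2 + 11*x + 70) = x - 7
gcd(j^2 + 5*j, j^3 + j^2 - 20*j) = j^2 + 5*j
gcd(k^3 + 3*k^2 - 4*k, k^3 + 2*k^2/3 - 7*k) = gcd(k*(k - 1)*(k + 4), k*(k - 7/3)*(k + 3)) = k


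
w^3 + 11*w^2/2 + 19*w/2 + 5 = (w + 1)*(w + 2)*(w + 5/2)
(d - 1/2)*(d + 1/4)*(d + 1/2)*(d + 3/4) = d^4 + d^3 - d^2/16 - d/4 - 3/64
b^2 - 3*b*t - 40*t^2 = (b - 8*t)*(b + 5*t)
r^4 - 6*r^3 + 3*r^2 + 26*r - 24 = (r - 4)*(r - 3)*(r - 1)*(r + 2)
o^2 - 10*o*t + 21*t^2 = (o - 7*t)*(o - 3*t)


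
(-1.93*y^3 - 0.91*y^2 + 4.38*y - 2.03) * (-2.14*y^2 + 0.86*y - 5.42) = 4.1302*y^5 + 0.2876*y^4 + 0.304799999999998*y^3 + 13.0432*y^2 - 25.4854*y + 11.0026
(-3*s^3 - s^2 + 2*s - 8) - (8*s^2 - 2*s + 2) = -3*s^3 - 9*s^2 + 4*s - 10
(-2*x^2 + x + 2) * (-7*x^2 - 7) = 14*x^4 - 7*x^3 - 7*x - 14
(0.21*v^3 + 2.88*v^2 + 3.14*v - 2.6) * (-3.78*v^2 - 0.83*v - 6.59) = -0.7938*v^5 - 11.0607*v^4 - 15.6435*v^3 - 11.7574*v^2 - 18.5346*v + 17.134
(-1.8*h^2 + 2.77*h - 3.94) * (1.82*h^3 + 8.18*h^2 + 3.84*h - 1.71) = -3.276*h^5 - 9.6826*h^4 + 8.5758*h^3 - 18.5144*h^2 - 19.8663*h + 6.7374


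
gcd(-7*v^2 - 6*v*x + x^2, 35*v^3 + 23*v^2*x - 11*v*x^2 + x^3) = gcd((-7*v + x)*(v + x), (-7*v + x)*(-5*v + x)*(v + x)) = -7*v^2 - 6*v*x + x^2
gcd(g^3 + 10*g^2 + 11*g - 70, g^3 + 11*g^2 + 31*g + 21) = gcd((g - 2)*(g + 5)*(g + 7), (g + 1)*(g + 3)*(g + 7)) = g + 7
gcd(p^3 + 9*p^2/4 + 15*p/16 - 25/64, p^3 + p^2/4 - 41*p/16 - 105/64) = p + 5/4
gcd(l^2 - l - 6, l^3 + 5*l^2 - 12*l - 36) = l^2 - l - 6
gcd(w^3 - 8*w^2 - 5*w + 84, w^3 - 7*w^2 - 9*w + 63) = w^2 - 4*w - 21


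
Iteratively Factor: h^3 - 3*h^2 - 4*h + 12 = (h - 2)*(h^2 - h - 6) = (h - 2)*(h + 2)*(h - 3)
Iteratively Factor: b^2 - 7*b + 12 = (b - 4)*(b - 3)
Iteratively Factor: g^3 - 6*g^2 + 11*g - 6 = (g - 2)*(g^2 - 4*g + 3) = (g - 2)*(g - 1)*(g - 3)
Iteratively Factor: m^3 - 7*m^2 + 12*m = (m - 3)*(m^2 - 4*m) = m*(m - 3)*(m - 4)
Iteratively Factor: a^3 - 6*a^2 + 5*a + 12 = (a - 3)*(a^2 - 3*a - 4) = (a - 3)*(a + 1)*(a - 4)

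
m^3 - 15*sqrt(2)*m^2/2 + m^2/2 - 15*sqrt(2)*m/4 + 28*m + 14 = (m + 1/2)*(m - 4*sqrt(2))*(m - 7*sqrt(2)/2)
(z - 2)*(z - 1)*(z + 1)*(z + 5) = z^4 + 3*z^3 - 11*z^2 - 3*z + 10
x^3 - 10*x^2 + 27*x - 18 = (x - 6)*(x - 3)*(x - 1)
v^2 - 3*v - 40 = (v - 8)*(v + 5)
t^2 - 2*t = t*(t - 2)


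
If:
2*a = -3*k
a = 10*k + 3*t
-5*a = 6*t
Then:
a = 0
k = 0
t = 0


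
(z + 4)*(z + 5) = z^2 + 9*z + 20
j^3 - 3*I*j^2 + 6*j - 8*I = (j - 4*I)*(j - I)*(j + 2*I)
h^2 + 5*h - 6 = (h - 1)*(h + 6)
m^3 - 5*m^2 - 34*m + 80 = (m - 8)*(m - 2)*(m + 5)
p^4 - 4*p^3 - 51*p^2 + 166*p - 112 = (p - 8)*(p - 2)*(p - 1)*(p + 7)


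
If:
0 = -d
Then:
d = 0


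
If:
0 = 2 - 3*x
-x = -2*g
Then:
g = 1/3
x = 2/3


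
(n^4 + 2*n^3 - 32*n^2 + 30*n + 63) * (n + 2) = n^5 + 4*n^4 - 28*n^3 - 34*n^2 + 123*n + 126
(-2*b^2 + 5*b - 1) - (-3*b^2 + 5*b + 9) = b^2 - 10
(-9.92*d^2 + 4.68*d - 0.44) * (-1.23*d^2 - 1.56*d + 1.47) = 12.2016*d^4 + 9.7188*d^3 - 21.342*d^2 + 7.566*d - 0.6468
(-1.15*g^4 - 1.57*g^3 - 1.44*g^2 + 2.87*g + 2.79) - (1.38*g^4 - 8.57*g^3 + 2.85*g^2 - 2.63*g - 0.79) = -2.53*g^4 + 7.0*g^3 - 4.29*g^2 + 5.5*g + 3.58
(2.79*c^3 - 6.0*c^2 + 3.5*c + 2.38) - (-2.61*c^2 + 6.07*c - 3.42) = 2.79*c^3 - 3.39*c^2 - 2.57*c + 5.8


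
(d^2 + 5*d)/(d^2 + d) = (d + 5)/(d + 1)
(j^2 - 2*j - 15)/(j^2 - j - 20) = (j + 3)/(j + 4)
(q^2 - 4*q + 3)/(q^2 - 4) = (q^2 - 4*q + 3)/(q^2 - 4)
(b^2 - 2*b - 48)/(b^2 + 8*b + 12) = (b - 8)/(b + 2)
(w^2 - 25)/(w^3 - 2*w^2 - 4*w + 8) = (w^2 - 25)/(w^3 - 2*w^2 - 4*w + 8)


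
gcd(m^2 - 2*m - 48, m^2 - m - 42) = m + 6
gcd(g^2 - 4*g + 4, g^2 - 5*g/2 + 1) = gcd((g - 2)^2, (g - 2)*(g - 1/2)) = g - 2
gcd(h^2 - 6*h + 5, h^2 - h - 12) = 1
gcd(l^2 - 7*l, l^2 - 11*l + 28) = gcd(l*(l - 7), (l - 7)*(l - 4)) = l - 7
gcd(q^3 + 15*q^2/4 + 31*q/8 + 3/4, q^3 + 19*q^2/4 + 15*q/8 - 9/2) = q + 3/2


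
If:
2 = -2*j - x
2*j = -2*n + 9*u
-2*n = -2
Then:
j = -x/2 - 1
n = 1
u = -x/9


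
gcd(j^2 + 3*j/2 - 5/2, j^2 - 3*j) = 1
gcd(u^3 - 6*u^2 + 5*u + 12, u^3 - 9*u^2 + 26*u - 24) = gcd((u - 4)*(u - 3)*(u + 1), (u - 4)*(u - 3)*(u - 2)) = u^2 - 7*u + 12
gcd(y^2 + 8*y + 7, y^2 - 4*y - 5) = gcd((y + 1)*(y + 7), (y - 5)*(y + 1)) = y + 1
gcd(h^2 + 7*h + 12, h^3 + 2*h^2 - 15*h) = 1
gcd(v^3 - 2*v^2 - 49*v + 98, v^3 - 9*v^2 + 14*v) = v^2 - 9*v + 14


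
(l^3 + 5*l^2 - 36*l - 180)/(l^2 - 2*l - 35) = (l^2 - 36)/(l - 7)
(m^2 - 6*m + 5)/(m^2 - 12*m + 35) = (m - 1)/(m - 7)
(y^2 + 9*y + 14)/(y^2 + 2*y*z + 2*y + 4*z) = (y + 7)/(y + 2*z)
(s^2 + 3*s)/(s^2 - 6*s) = (s + 3)/(s - 6)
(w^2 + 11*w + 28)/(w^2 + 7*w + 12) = (w + 7)/(w + 3)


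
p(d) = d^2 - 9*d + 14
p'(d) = 2*d - 9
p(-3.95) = 65.15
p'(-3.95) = -16.90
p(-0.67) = 20.48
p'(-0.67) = -10.34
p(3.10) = -4.29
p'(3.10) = -2.80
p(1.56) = 2.39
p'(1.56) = -5.88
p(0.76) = 7.74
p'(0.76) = -7.48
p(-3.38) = 55.84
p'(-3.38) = -15.76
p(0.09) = 13.20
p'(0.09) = -8.82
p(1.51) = 2.69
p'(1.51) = -5.98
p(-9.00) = 176.00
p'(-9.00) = -27.00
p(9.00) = 14.00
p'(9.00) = 9.00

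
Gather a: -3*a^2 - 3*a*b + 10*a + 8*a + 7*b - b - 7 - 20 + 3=-3*a^2 + a*(18 - 3*b) + 6*b - 24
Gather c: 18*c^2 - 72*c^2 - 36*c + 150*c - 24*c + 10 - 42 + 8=-54*c^2 + 90*c - 24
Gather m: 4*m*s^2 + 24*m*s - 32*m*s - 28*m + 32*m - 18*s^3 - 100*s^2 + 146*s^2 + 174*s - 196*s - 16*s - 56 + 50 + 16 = m*(4*s^2 - 8*s + 4) - 18*s^3 + 46*s^2 - 38*s + 10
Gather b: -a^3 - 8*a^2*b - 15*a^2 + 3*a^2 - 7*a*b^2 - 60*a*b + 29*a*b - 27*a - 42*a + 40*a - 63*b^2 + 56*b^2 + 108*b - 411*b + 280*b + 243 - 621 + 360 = -a^3 - 12*a^2 - 29*a + b^2*(-7*a - 7) + b*(-8*a^2 - 31*a - 23) - 18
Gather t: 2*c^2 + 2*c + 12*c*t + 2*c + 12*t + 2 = 2*c^2 + 4*c + t*(12*c + 12) + 2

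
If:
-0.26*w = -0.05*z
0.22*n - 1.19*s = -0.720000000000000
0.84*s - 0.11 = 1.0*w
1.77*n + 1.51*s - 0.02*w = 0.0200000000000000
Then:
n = -0.43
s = 0.53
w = 0.33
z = 1.72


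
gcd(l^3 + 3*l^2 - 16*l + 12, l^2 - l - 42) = l + 6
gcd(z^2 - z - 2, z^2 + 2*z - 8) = z - 2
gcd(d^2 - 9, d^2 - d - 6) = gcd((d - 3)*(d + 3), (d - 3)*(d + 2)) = d - 3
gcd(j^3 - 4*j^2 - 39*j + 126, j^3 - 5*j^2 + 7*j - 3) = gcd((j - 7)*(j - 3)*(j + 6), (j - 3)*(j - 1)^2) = j - 3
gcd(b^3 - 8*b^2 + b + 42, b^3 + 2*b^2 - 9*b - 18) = b^2 - b - 6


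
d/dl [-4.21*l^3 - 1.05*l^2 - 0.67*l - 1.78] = -12.63*l^2 - 2.1*l - 0.67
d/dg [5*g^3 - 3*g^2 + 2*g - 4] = 15*g^2 - 6*g + 2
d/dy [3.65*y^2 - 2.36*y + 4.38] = 7.3*y - 2.36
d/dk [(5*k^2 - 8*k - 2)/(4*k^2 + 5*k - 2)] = (57*k^2 - 4*k + 26)/(16*k^4 + 40*k^3 + 9*k^2 - 20*k + 4)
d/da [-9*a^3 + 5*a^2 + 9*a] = -27*a^2 + 10*a + 9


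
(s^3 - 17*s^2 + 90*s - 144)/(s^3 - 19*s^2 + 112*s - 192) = (s - 6)/(s - 8)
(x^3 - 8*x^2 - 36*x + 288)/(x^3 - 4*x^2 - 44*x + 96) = (x - 6)/(x - 2)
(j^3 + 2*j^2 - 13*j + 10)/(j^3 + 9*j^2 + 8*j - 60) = (j - 1)/(j + 6)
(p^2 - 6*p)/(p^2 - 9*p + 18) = p/(p - 3)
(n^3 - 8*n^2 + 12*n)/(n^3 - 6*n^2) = (n - 2)/n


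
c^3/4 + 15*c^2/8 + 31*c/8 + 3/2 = (c/4 + 1)*(c + 1/2)*(c + 3)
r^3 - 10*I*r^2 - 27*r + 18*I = (r - 6*I)*(r - 3*I)*(r - I)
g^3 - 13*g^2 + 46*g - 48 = (g - 8)*(g - 3)*(g - 2)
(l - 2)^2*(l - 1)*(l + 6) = l^4 + l^3 - 22*l^2 + 44*l - 24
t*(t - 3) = t^2 - 3*t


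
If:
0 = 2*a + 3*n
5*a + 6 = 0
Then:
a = -6/5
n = 4/5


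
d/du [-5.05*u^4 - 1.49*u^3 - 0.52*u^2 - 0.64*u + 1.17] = -20.2*u^3 - 4.47*u^2 - 1.04*u - 0.64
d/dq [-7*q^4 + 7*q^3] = q^2*(21 - 28*q)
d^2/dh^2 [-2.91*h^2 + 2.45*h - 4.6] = -5.82000000000000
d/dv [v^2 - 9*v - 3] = 2*v - 9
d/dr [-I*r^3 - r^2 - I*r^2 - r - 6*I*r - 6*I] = -3*I*r^2 - 2*r*(1 + I) - 1 - 6*I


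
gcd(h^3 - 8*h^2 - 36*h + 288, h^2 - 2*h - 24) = h - 6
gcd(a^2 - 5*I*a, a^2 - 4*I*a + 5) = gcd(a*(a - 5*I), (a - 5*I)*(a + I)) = a - 5*I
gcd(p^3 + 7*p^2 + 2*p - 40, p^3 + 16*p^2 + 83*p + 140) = p^2 + 9*p + 20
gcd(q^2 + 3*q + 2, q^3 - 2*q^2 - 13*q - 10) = q^2 + 3*q + 2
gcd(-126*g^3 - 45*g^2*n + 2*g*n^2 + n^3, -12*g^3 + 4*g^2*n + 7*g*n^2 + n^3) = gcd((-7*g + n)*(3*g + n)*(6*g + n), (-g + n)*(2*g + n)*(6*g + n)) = 6*g + n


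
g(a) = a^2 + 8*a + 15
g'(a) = 2*a + 8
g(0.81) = 22.14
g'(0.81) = 9.62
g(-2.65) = 0.82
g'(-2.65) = 2.70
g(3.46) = 54.65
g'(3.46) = 14.92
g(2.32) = 38.94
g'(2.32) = 12.64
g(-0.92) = 8.49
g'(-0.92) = 6.16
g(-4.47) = -0.78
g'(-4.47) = -0.94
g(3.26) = 51.71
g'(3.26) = 14.52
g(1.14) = 25.42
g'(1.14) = 10.28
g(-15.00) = 120.00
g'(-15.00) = -22.00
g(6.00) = 99.00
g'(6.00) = 20.00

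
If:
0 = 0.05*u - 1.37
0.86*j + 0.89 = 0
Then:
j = -1.03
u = 27.40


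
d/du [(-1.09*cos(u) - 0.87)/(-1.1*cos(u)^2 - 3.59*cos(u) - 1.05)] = (1.199*cos(u)^2 + 1.914*cos(u) + 1.9788)*sin(u)/(1.21*cos(u)^4 + 7.898*cos(u)^3 + 15.1981*cos(u)^2 + 7.539*cos(u) + 1.1025)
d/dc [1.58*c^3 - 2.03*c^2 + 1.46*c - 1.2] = 4.74*c^2 - 4.06*c + 1.46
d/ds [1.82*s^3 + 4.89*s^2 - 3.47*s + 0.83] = 5.46*s^2 + 9.78*s - 3.47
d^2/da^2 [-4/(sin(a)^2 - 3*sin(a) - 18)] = 4*(4*sin(a)^4 - 9*sin(a)^3 + 75*sin(a)^2 - 36*sin(a) - 54)/((sin(a) - 6)^3*(sin(a) + 3)^3)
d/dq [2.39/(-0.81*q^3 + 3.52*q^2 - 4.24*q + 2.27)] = (5.8077*q^2 - 16.8256*q + 10.1336)/(0.81*q^3 - 3.52*q^2 + 4.24*q - 2.27)^2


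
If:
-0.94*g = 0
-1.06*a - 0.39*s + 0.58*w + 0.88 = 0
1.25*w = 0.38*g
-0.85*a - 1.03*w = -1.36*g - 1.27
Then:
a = 1.49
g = 0.00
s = -1.80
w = 0.00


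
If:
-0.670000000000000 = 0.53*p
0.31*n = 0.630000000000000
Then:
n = 2.03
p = -1.26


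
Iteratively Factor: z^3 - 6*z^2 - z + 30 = (z + 2)*(z^2 - 8*z + 15) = (z - 3)*(z + 2)*(z - 5)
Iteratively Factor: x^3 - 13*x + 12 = (x - 1)*(x^2 + x - 12) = (x - 3)*(x - 1)*(x + 4)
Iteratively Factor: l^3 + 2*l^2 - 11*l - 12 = (l - 3)*(l^2 + 5*l + 4) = (l - 3)*(l + 4)*(l + 1)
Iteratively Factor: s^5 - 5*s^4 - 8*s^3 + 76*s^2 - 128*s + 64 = (s - 4)*(s^4 - s^3 - 12*s^2 + 28*s - 16) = (s - 4)*(s - 2)*(s^3 + s^2 - 10*s + 8) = (s - 4)*(s - 2)*(s - 1)*(s^2 + 2*s - 8) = (s - 4)*(s - 2)*(s - 1)*(s + 4)*(s - 2)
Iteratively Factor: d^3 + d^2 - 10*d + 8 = (d - 2)*(d^2 + 3*d - 4) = (d - 2)*(d - 1)*(d + 4)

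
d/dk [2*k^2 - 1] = 4*k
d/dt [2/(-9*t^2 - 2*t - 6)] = 4*(9*t + 1)/(9*t^2 + 2*t + 6)^2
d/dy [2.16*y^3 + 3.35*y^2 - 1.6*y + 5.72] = 6.48*y^2 + 6.7*y - 1.6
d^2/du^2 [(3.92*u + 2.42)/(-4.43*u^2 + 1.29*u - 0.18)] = (-(3.92*u + 2.42)*(8.86*u - 1.29)*(17.72*u - 2.58) + (104.1936*u + 11.3276)*(4.43*u^2 - 1.29*u + 0.18))/(4.43*u^2 - 1.29*u + 0.18)^3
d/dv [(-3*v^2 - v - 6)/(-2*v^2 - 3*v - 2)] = (7*v^2 - 12*v - 16)/(4*v^4 + 12*v^3 + 17*v^2 + 12*v + 4)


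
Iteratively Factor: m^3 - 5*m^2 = (m)*(m^2 - 5*m) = m^2*(m - 5)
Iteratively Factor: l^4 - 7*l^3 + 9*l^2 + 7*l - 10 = (l - 1)*(l^3 - 6*l^2 + 3*l + 10) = (l - 5)*(l - 1)*(l^2 - l - 2) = (l - 5)*(l - 1)*(l + 1)*(l - 2)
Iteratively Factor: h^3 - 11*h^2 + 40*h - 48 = (h - 3)*(h^2 - 8*h + 16) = (h - 4)*(h - 3)*(h - 4)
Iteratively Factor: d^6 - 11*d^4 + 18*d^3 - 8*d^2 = (d - 1)*(d^5 + d^4 - 10*d^3 + 8*d^2) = (d - 2)*(d - 1)*(d^4 + 3*d^3 - 4*d^2) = (d - 2)*(d - 1)*(d + 4)*(d^3 - d^2) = d*(d - 2)*(d - 1)*(d + 4)*(d^2 - d) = d*(d - 2)*(d - 1)^2*(d + 4)*(d)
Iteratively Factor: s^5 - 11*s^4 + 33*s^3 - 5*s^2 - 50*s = (s - 2)*(s^4 - 9*s^3 + 15*s^2 + 25*s) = (s - 5)*(s - 2)*(s^3 - 4*s^2 - 5*s) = s*(s - 5)*(s - 2)*(s^2 - 4*s - 5) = s*(s - 5)^2*(s - 2)*(s + 1)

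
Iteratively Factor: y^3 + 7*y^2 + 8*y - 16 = (y + 4)*(y^2 + 3*y - 4) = (y - 1)*(y + 4)*(y + 4)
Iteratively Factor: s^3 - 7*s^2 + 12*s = (s - 3)*(s^2 - 4*s) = (s - 4)*(s - 3)*(s)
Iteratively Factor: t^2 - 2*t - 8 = (t - 4)*(t + 2)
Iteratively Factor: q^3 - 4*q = (q - 2)*(q^2 + 2*q) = (q - 2)*(q + 2)*(q)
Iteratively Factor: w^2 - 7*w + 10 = (w - 5)*(w - 2)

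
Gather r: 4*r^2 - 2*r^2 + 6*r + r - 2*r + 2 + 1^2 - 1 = 2*r^2 + 5*r + 2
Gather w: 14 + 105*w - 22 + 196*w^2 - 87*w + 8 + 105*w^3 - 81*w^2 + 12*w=105*w^3 + 115*w^2 + 30*w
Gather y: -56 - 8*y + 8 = -8*y - 48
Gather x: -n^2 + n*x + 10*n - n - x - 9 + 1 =-n^2 + 9*n + x*(n - 1) - 8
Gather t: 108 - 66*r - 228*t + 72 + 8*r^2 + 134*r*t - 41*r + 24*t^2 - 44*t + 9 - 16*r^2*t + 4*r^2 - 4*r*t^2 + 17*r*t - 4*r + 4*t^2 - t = 12*r^2 - 111*r + t^2*(28 - 4*r) + t*(-16*r^2 + 151*r - 273) + 189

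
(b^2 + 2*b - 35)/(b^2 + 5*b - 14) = (b - 5)/(b - 2)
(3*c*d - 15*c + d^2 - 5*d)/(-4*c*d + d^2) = (-3*c*d + 15*c - d^2 + 5*d)/(d*(4*c - d))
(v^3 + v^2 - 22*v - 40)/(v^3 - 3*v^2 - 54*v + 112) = (v^3 + v^2 - 22*v - 40)/(v^3 - 3*v^2 - 54*v + 112)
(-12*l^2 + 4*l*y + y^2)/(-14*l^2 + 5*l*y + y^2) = (6*l + y)/(7*l + y)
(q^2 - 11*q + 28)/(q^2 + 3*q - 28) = (q - 7)/(q + 7)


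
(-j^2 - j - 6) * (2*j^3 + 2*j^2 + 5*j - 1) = -2*j^5 - 4*j^4 - 19*j^3 - 16*j^2 - 29*j + 6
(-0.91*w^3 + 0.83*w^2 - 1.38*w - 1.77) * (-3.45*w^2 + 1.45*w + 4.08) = 3.1395*w^5 - 4.183*w^4 + 2.2517*w^3 + 7.4919*w^2 - 8.1969*w - 7.2216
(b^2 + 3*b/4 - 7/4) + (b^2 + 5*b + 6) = 2*b^2 + 23*b/4 + 17/4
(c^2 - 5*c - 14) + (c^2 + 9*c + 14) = 2*c^2 + 4*c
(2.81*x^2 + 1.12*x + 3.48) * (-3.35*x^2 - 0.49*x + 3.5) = -9.4135*x^4 - 5.1289*x^3 - 2.3718*x^2 + 2.2148*x + 12.18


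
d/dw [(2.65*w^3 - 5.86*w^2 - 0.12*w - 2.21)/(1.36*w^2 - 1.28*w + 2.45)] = (3.604*w^4 - 6.784*w^3 + 27.1415*w^2 - 22.7028*w - 3.1228)/(1.8496*w^4 - 3.4816*w^3 + 8.3024*w^2 - 6.272*w + 6.0025)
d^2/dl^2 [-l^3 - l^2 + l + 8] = -6*l - 2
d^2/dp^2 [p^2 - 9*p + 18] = 2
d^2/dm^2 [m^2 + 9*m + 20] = 2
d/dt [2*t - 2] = 2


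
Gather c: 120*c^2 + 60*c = 120*c^2 + 60*c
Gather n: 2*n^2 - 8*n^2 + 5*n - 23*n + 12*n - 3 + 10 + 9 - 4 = -6*n^2 - 6*n + 12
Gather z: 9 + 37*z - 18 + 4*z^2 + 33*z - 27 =4*z^2 + 70*z - 36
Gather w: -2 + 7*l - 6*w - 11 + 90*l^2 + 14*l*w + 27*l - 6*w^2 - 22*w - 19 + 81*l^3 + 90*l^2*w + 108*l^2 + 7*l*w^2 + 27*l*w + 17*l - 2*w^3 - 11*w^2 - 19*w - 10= 81*l^3 + 198*l^2 + 51*l - 2*w^3 + w^2*(7*l - 17) + w*(90*l^2 + 41*l - 47) - 42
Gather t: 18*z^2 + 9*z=18*z^2 + 9*z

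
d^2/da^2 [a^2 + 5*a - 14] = 2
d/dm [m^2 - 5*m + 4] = 2*m - 5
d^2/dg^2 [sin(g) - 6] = -sin(g)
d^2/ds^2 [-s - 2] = 0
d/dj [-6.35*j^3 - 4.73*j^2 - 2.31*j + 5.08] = -19.05*j^2 - 9.46*j - 2.31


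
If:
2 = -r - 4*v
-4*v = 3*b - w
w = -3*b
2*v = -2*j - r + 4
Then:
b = -w/3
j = w/2 + 3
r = -2*w - 2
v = w/2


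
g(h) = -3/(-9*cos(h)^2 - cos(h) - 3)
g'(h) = -3*(-18*sin(h)*cos(h) - sin(h))/(-9*cos(h)^2 - cos(h) - 3)^2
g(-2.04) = 0.68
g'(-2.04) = 0.99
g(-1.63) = 1.01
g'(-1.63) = 0.02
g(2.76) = 0.31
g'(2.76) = -0.18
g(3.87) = 0.41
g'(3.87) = 0.47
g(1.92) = 0.81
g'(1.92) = -1.06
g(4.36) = 0.80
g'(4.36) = 1.06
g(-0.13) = 0.23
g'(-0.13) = -0.04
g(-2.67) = 0.32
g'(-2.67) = 0.24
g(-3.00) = 0.28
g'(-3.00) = 0.06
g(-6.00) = 0.24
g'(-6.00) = 0.10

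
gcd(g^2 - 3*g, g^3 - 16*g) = g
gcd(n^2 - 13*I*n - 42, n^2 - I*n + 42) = n - 7*I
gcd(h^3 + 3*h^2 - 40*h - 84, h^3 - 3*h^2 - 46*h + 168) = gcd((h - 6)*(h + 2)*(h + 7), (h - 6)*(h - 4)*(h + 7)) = h^2 + h - 42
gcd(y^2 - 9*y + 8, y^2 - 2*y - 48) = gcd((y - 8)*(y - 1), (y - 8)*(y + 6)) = y - 8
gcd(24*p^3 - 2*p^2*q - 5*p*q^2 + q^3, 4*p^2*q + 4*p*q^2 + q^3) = 2*p + q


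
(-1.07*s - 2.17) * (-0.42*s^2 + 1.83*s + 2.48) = 0.4494*s^3 - 1.0467*s^2 - 6.6247*s - 5.3816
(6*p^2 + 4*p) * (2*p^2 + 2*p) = 12*p^4 + 20*p^3 + 8*p^2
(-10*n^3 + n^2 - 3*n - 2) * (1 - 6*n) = 60*n^4 - 16*n^3 + 19*n^2 + 9*n - 2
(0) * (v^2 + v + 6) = 0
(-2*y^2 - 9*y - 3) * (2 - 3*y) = 6*y^3 + 23*y^2 - 9*y - 6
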